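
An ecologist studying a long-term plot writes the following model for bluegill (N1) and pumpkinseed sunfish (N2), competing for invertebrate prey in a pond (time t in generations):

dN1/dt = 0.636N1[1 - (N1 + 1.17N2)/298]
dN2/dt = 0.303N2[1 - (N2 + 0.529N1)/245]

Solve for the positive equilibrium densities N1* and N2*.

Setting both brackets to zero gives the nullclines N1 + 1.17N2 = 298 and 0.529N1 + N2 = 245.
Substituting N2 = 245 - 0.529N1 into the first: N1(1 - 1.17·0.529) = 298 - 1.17·245.
So N1* = 11.4/0.381 = 29.8, and then N2* = 245 - 0.529·29.8 = 229.

N1* ≈ 29.8, N2* ≈ 229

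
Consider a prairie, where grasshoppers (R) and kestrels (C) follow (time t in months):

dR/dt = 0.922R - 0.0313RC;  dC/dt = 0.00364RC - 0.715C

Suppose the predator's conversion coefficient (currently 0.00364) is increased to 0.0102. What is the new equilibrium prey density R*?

At the interior fixed point, setting dC/dt = 0 with C > 0 fixes R* = (predator death rate)/(RC coefficient) — independent of the other coefficients.
With the change, R* = 0.715/0.0102 = 70.1; it falls from 196.

R* ≈ 70.1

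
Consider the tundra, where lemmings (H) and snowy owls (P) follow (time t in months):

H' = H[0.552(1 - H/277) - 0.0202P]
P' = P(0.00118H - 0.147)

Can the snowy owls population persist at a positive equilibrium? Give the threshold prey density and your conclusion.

The predator equation gives dP/dt > 0 only when H > 0.147/0.00118 = 125.
Without the predator, H → K = 277. Since 277 > 125, the predator can invade and persist.

Threshold H = 125; K > 125, so yes, the predator persists.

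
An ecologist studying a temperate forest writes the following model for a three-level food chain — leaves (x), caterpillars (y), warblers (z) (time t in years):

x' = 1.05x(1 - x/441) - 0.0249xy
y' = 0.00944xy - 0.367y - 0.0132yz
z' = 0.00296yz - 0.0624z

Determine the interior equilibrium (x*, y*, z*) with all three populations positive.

From dz/dt = 0: 0.00296y* = 0.0624, so y* = 21.1.
From dx/dt = 0: 1.05(1 - x*/441) = 0.0249·21.1, giving x* = 441·(1 - 0.5) = 221.
From dy/dt = 0: 0.00944·221 - 0.367 = 0.0132z*, so z* = 1.71/0.0132 = 130.

x* ≈ 221, y* ≈ 21.1, z* ≈ 130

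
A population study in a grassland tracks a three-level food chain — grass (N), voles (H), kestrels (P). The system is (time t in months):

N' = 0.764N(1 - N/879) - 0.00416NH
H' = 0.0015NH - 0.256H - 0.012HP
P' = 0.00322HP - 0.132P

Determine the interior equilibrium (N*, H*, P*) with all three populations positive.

From dP/dt = 0: 0.00322H* = 0.132, so H* = 41.
From dN/dt = 0: 0.764(1 - N*/879) = 0.00416·41, giving N* = 879·(1 - 0.223) = 683.
From dH/dt = 0: 0.0015·683 - 0.256 = 0.012P*, so P* = 0.768/0.012 = 64.

N* ≈ 683, H* ≈ 41, P* ≈ 64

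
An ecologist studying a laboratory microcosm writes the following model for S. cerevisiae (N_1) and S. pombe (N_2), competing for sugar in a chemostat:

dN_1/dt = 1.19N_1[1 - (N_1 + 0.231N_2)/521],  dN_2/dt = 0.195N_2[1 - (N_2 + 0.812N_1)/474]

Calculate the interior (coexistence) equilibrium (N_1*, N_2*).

N_1* ≈ 507, N_2* ≈ 62.7

Setting both brackets to zero gives the nullclines N_1 + 0.231N_2 = 521 and 0.812N_1 + N_2 = 474.
Substituting N_2 = 474 - 0.812N_1 into the first: N_1(1 - 0.231·0.812) = 521 - 0.231·474.
So N_1* = 412/0.812 = 507, and then N_2* = 474 - 0.812·507 = 62.7.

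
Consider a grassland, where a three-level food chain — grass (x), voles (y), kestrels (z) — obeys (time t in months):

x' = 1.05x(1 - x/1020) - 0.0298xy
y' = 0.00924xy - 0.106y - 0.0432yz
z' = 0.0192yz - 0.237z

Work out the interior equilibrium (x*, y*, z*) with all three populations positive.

From dz/dt = 0: 0.0192y* = 0.237, so y* = 12.3.
From dx/dt = 0: 1.05(1 - x*/1020) = 0.0298·12.3, giving x* = 1020·(1 - 0.35) = 663.
From dy/dt = 0: 0.00924·663 - 0.106 = 0.0432z*, so z* = 6.02/0.0432 = 139.

x* ≈ 663, y* ≈ 12.3, z* ≈ 139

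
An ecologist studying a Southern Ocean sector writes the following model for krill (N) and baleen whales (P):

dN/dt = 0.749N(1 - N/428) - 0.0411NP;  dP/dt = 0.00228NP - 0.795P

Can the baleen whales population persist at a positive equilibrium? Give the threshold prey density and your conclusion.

Threshold N = 349; K > 349, so yes, the predator persists.

The predator equation gives dP/dt > 0 only when N > 0.795/0.00228 = 349.
Without the predator, N → K = 428. Since 428 > 349, the predator can invade and persist.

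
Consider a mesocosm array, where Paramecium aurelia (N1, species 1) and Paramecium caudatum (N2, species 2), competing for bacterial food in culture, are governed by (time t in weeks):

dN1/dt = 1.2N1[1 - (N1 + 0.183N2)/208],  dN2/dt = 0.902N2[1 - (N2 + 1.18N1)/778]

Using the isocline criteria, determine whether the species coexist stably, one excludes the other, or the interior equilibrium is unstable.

Compare the nullcline intercepts: K1/α12 = 208/0.183 = 1140 > K2 = 778; K2/α21 = 778/1.18 = 659 > K1 = 208.
Since both inequalities hold, each species can invade when rare, so the interior equilibrium is stable.

stable coexistence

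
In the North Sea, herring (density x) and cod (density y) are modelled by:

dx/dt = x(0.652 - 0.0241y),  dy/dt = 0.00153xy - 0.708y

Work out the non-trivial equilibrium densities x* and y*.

Set dy/dt = 0 with y > 0: 0.00153x - 0.708 = 0, so x* = 0.708/0.00153 = 463.
Set dx/dt = 0 with x > 0: 0.652 - 0.0241y = 0, so y* = 0.652/0.0241 = 27.1.

x* ≈ 463, y* ≈ 27.1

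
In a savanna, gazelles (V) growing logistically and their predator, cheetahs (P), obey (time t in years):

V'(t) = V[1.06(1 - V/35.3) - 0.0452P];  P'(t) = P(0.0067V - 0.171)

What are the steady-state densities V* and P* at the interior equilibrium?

V* ≈ 25.5, P* ≈ 6.5

From dP/dt = 0 with P > 0: 0.0067V* = 0.171, so V* = 25.5.
Substitute into dV/dt = 0: 1.06(1 - 25.5/35.3) = 0.0452P*.
The bracket is 0.277, giving P* = 0.294/0.0452 = 6.5.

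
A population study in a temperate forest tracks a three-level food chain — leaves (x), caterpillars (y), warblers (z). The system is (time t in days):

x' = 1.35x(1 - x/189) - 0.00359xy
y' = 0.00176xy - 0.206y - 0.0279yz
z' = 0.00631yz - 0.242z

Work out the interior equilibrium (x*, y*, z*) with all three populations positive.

x* ≈ 170, y* ≈ 38.4, z* ≈ 3.32

From dz/dt = 0: 0.00631y* = 0.242, so y* = 38.4.
From dx/dt = 0: 1.35(1 - x*/189) = 0.00359·38.4, giving x* = 189·(1 - 0.102) = 170.
From dy/dt = 0: 0.00176·170 - 0.206 = 0.0279z*, so z* = 0.0927/0.0279 = 3.32.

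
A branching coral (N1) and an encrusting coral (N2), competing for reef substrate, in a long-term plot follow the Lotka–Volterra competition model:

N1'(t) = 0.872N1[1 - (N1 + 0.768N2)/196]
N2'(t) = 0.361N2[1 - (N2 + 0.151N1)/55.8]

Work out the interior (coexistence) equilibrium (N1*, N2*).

Setting both brackets to zero gives the nullclines N1 + 0.768N2 = 196 and 0.151N1 + N2 = 55.8.
Substituting N2 = 55.8 - 0.151N1 into the first: N1(1 - 0.768·0.151) = 196 - 0.768·55.8.
So N1* = 153/0.884 = 173, and then N2* = 55.8 - 0.151·173 = 29.6.

N1* ≈ 173, N2* ≈ 29.6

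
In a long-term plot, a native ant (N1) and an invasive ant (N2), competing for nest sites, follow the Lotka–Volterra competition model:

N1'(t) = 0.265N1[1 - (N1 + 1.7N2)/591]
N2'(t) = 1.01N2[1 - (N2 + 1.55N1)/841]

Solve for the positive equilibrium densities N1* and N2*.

Setting both brackets to zero gives the nullclines N1 + 1.7N2 = 591 and 1.55N1 + N2 = 841.
Substituting N2 = 841 - 1.55N1 into the first: N1(1 - 1.7·1.55) = 591 - 1.7·841.
So N1* = -839/-1.63 = 513, and then N2* = 841 - 1.55·513 = 45.9.

N1* ≈ 513, N2* ≈ 45.9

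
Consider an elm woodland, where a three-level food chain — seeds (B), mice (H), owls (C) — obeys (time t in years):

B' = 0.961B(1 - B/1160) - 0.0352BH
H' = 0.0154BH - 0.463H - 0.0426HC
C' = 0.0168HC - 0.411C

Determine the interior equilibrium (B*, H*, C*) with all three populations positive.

B* ≈ 121, H* ≈ 24.5, C* ≈ 32.7

From dC/dt = 0: 0.0168H* = 0.411, so H* = 24.5.
From dB/dt = 0: 0.961(1 - B*/1160) = 0.0352·24.5, giving B* = 1160·(1 - 0.896) = 121.
From dH/dt = 0: 0.0154·121 - 0.463 = 0.0426C*, so C* = 1.39/0.0426 = 32.7.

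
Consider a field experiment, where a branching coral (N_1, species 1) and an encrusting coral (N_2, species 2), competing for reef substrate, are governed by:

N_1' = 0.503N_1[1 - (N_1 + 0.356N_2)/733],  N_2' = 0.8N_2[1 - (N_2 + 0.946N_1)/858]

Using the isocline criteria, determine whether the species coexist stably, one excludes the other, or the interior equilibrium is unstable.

stable coexistence

Compare the nullcline intercepts: K1/α12 = 733/0.356 = 2060 > K2 = 858; K2/α21 = 858/0.946 = 907 > K1 = 733.
Since both inequalities hold, each species can invade when rare, so the interior equilibrium is stable.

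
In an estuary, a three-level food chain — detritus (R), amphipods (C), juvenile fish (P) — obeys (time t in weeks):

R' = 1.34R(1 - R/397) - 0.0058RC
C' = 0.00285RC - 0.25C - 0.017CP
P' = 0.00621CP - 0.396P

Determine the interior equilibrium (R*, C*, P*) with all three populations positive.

From dP/dt = 0: 0.00621C* = 0.396, so C* = 63.8.
From dR/dt = 0: 1.34(1 - R*/397) = 0.0058·63.8, giving R* = 397·(1 - 0.276) = 287.
From dC/dt = 0: 0.00285·287 - 0.25 = 0.017P*, so P* = 0.569/0.017 = 33.5.

R* ≈ 287, C* ≈ 63.8, P* ≈ 33.5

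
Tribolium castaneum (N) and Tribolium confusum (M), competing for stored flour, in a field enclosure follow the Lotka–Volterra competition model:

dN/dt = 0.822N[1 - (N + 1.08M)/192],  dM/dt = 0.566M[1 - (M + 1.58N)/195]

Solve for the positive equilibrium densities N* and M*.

N* ≈ 26.3, M* ≈ 153

Setting both brackets to zero gives the nullclines N + 1.08M = 192 and 1.58N + M = 195.
Substituting M = 195 - 1.58N into the first: N(1 - 1.08·1.58) = 192 - 1.08·195.
So N* = -18.6/-0.706 = 26.3, and then M* = 195 - 1.58·26.3 = 153.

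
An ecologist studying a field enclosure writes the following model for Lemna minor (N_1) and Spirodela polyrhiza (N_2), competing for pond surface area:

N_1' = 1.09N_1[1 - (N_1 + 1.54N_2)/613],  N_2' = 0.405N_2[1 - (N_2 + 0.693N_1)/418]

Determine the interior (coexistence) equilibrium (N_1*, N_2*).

N_1* ≈ 457, N_2* ≈ 101

Setting both brackets to zero gives the nullclines N_1 + 1.54N_2 = 613 and 0.693N_1 + N_2 = 418.
Substituting N_2 = 418 - 0.693N_1 into the first: N_1(1 - 1.54·0.693) = 613 - 1.54·418.
So N_1* = -30.7/-0.0672 = 457, and then N_2* = 418 - 0.693·457 = 101.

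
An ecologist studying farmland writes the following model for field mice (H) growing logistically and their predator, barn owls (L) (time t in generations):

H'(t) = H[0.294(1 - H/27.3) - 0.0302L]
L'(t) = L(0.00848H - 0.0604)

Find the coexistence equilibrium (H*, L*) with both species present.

H* ≈ 7.12, L* ≈ 7.2

From dL/dt = 0 with L > 0: 0.00848H* = 0.0604, so H* = 7.12.
Substitute into dH/dt = 0: 0.294(1 - 7.12/27.3) = 0.0302L*.
The bracket is 0.739, giving L* = 0.217/0.0302 = 7.2.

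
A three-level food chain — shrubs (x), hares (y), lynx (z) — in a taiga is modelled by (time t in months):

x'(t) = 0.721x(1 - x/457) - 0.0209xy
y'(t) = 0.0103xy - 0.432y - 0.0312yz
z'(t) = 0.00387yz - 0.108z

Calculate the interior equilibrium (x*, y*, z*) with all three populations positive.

From dz/dt = 0: 0.00387y* = 0.108, so y* = 27.9.
From dx/dt = 0: 0.721(1 - x*/457) = 0.0209·27.9, giving x* = 457·(1 - 0.809) = 87.3.
From dy/dt = 0: 0.0103·87.3 - 0.432 = 0.0312z*, so z* = 0.467/0.0312 = 15.

x* ≈ 87.3, y* ≈ 27.9, z* ≈ 15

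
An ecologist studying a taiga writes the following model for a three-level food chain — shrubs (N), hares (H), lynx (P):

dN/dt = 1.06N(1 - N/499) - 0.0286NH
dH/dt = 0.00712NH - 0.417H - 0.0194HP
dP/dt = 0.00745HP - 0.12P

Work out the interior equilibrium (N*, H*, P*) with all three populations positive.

N* ≈ 282, H* ≈ 16.1, P* ≈ 82.1

From dP/dt = 0: 0.00745H* = 0.12, so H* = 16.1.
From dN/dt = 0: 1.06(1 - N*/499) = 0.0286·16.1, giving N* = 499·(1 - 0.435) = 282.
From dH/dt = 0: 0.00712·282 - 0.417 = 0.0194P*, so P* = 1.59/0.0194 = 82.1.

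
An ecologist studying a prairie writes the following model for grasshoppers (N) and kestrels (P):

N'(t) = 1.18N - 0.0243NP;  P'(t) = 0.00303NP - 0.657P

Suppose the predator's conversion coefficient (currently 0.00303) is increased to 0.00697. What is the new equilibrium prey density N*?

N* ≈ 94.3

At the interior fixed point, setting dP/dt = 0 with P > 0 fixes N* = (predator death rate)/(NP coefficient) — independent of the other coefficients.
With the change, N* = 0.657/0.00697 = 94.3; it falls from 217.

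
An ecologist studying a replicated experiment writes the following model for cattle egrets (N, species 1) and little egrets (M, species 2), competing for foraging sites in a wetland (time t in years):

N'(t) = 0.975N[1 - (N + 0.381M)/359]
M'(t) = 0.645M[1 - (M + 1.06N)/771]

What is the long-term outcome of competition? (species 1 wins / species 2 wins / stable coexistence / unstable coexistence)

stable coexistence

Compare the nullcline intercepts: K1/α12 = 359/0.381 = 942 > K2 = 771; K2/α21 = 771/1.06 = 727 > K1 = 359.
Since both inequalities hold, each species can invade when rare, so the interior equilibrium is stable.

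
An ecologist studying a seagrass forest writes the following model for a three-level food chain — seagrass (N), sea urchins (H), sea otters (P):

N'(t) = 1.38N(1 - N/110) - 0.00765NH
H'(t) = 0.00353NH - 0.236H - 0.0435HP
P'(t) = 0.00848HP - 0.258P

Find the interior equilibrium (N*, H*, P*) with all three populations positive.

N* ≈ 91.4, H* ≈ 30.4, P* ≈ 2

From dP/dt = 0: 0.00848H* = 0.258, so H* = 30.4.
From dN/dt = 0: 1.38(1 - N*/110) = 0.00765·30.4, giving N* = 110·(1 - 0.169) = 91.4.
From dH/dt = 0: 0.00353·91.4 - 0.236 = 0.0435P*, so P* = 0.0868/0.0435 = 2.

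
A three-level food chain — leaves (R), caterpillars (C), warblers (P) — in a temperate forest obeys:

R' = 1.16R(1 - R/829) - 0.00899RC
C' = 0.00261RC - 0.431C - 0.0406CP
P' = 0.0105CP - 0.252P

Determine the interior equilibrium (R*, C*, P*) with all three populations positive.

From dP/dt = 0: 0.0105C* = 0.252, so C* = 24.
From dR/dt = 0: 1.16(1 - R*/829) = 0.00899·24, giving R* = 829·(1 - 0.186) = 675.
From dC/dt = 0: 0.00261·675 - 0.431 = 0.0406P*, so P* = 1.33/0.0406 = 32.8.

R* ≈ 675, C* ≈ 24, P* ≈ 32.8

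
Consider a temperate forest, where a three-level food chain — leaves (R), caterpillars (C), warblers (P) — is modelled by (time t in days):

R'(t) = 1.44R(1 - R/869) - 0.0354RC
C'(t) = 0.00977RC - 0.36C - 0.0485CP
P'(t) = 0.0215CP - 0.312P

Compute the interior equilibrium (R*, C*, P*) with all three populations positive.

R* ≈ 559, C* ≈ 14.5, P* ≈ 105

From dP/dt = 0: 0.0215C* = 0.312, so C* = 14.5.
From dR/dt = 0: 1.44(1 - R*/869) = 0.0354·14.5, giving R* = 869·(1 - 0.357) = 559.
From dC/dt = 0: 0.00977·559 - 0.36 = 0.0485P*, so P* = 5.1/0.0485 = 105.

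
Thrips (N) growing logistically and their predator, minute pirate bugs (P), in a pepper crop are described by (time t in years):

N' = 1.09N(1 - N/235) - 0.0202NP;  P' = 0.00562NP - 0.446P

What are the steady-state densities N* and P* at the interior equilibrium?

N* ≈ 79.4, P* ≈ 35.7

From dP/dt = 0 with P > 0: 0.00562N* = 0.446, so N* = 79.4.
Substitute into dN/dt = 0: 1.09(1 - 79.4/235) = 0.0202P*.
The bracket is 0.662, giving P* = 0.722/0.0202 = 35.7.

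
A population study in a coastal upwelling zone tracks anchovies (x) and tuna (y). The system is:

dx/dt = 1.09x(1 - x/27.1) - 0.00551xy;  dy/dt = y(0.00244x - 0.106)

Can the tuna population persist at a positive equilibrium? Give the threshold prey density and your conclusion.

The predator equation gives dy/dt > 0 only when x > 0.106/0.00244 = 43.4.
Without the predator, x → K = 27.1. Since 27.1 < 43.4, the predator cannot invade.

Threshold x = 43.4; K < 43.4, so no, the predator goes extinct.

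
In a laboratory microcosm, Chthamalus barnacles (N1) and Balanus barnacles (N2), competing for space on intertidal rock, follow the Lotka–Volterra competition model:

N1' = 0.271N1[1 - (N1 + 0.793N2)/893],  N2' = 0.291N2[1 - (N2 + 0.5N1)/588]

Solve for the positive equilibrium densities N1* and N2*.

Setting both brackets to zero gives the nullclines N1 + 0.793N2 = 893 and 0.5N1 + N2 = 588.
Substituting N2 = 588 - 0.5N1 into the first: N1(1 - 0.793·0.5) = 893 - 0.793·588.
So N1* = 427/0.603 = 707, and then N2* = 588 - 0.5·707 = 234.

N1* ≈ 707, N2* ≈ 234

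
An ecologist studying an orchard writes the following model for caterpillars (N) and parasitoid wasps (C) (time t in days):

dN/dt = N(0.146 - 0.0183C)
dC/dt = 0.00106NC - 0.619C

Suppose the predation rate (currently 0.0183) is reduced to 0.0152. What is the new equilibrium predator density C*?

C* ≈ 9.61

At the interior fixed point, setting dN/dt = 0 with N > 0 fixes C* = (prey growth rate)/(NC coefficient) — independent of the other coefficients.
With the change, C* = 0.146/0.0152 = 9.61; it rises from 7.98.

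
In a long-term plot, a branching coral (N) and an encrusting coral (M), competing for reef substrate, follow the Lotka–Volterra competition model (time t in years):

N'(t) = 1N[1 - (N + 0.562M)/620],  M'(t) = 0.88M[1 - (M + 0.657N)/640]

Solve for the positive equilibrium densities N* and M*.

N* ≈ 413, M* ≈ 369

Setting both brackets to zero gives the nullclines N + 0.562M = 620 and 0.657N + M = 640.
Substituting M = 640 - 0.657N into the first: N(1 - 0.562·0.657) = 620 - 0.562·640.
So N* = 260/0.631 = 413, and then M* = 640 - 0.657·413 = 369.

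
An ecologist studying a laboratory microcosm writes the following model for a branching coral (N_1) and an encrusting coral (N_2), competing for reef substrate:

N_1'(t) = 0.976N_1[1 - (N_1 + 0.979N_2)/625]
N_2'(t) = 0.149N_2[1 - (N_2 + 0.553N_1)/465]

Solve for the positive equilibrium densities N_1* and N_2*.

Setting both brackets to zero gives the nullclines N_1 + 0.979N_2 = 625 and 0.553N_1 + N_2 = 465.
Substituting N_2 = 465 - 0.553N_1 into the first: N_1(1 - 0.979·0.553) = 625 - 0.979·465.
So N_1* = 170/0.459 = 370, and then N_2* = 465 - 0.553·370 = 260.

N_1* ≈ 370, N_2* ≈ 260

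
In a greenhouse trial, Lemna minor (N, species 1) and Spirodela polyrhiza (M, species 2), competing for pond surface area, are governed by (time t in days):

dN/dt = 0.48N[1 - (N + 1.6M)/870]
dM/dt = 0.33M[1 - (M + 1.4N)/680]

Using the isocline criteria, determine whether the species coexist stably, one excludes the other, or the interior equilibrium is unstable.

unstable coexistence (outcome depends on initial conditions)

Compare the nullcline intercepts: K1/α12 = 870/1.6 = 544 < K2 = 680; K2/α21 = 680/1.4 = 486 < K1 = 870.
Since both are reversed, neither can invade when rare; the interior point is a saddle.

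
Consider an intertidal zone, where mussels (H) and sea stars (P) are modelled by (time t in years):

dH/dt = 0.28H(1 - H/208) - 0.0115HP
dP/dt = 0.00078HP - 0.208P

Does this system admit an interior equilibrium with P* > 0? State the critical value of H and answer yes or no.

Threshold H = 267; K < 267, so no, the predator goes extinct.

The predator equation gives dP/dt > 0 only when H > 0.208/0.00078 = 267.
Without the predator, H → K = 208. Since 208 < 267, the predator cannot invade.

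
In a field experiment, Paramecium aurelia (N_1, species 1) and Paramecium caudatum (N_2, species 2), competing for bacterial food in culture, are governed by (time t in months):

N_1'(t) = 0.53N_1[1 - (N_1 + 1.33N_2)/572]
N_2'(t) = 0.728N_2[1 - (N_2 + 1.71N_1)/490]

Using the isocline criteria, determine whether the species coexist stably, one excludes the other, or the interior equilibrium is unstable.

unstable coexistence (outcome depends on initial conditions)

Compare the nullcline intercepts: K1/α12 = 572/1.33 = 430 < K2 = 490; K2/α21 = 490/1.71 = 287 < K1 = 572.
Since both are reversed, neither can invade when rare; the interior point is a saddle.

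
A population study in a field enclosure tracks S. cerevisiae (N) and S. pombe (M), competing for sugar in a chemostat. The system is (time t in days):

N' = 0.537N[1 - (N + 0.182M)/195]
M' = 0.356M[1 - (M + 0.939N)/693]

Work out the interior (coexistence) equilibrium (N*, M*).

Setting both brackets to zero gives the nullclines N + 0.182M = 195 and 0.939N + M = 693.
Substituting M = 693 - 0.939N into the first: N(1 - 0.182·0.939) = 195 - 0.182·693.
So N* = 68.9/0.829 = 83.1, and then M* = 693 - 0.939·83.1 = 615.

N* ≈ 83.1, M* ≈ 615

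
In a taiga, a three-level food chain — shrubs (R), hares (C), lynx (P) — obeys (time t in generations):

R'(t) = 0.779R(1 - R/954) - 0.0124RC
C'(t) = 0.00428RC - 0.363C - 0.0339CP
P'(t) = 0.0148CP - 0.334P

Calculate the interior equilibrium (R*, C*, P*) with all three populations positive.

From dP/dt = 0: 0.0148C* = 0.334, so C* = 22.6.
From dR/dt = 0: 0.779(1 - R*/954) = 0.0124·22.6, giving R* = 954·(1 - 0.359) = 611.
From dC/dt = 0: 0.00428·611 - 0.363 = 0.0339P*, so P* = 2.25/0.0339 = 66.5.

R* ≈ 611, C* ≈ 22.6, P* ≈ 66.5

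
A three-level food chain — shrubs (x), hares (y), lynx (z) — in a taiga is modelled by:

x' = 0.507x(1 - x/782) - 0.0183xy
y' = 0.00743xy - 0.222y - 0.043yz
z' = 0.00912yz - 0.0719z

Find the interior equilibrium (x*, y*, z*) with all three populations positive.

x* ≈ 559, y* ≈ 7.88, z* ≈ 91.5

From dz/dt = 0: 0.00912y* = 0.0719, so y* = 7.88.
From dx/dt = 0: 0.507(1 - x*/782) = 0.0183·7.88, giving x* = 782·(1 - 0.285) = 559.
From dy/dt = 0: 0.00743·559 - 0.222 = 0.043z*, so z* = 3.93/0.043 = 91.5.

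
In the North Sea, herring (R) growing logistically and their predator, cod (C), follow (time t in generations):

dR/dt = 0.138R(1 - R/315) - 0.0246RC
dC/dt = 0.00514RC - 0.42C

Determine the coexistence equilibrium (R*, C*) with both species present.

R* ≈ 81.7, C* ≈ 4.15

From dC/dt = 0 with C > 0: 0.00514R* = 0.42, so R* = 81.7.
Substitute into dR/dt = 0: 0.138(1 - 81.7/315) = 0.0246C*.
The bracket is 0.741, giving C* = 0.102/0.0246 = 4.15.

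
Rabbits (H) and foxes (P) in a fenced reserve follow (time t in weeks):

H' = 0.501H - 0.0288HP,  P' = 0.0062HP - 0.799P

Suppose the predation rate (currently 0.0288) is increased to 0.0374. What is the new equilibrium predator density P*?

P* ≈ 13.4

At the interior fixed point, setting dH/dt = 0 with H > 0 fixes P* = (prey growth rate)/(HP coefficient) — independent of the other coefficients.
With the change, P* = 0.501/0.0374 = 13.4; it falls from 17.4.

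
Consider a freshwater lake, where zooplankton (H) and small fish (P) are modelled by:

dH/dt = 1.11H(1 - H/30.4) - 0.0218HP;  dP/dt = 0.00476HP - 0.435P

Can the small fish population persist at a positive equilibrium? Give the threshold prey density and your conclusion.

The predator equation gives dP/dt > 0 only when H > 0.435/0.00476 = 91.4.
Without the predator, H → K = 30.4. Since 30.4 < 91.4, the predator cannot invade.

Threshold H = 91.4; K < 91.4, so no, the predator goes extinct.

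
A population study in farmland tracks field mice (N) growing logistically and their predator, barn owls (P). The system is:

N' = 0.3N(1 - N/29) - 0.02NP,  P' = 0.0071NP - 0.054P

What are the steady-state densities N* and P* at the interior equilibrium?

From dP/dt = 0 with P > 0: 0.0071N* = 0.054, so N* = 7.61.
Substitute into dN/dt = 0: 0.3(1 - 7.61/29) = 0.02P*.
The bracket is 0.738, giving P* = 0.221/0.02 = 11.1.

N* ≈ 7.61, P* ≈ 11.1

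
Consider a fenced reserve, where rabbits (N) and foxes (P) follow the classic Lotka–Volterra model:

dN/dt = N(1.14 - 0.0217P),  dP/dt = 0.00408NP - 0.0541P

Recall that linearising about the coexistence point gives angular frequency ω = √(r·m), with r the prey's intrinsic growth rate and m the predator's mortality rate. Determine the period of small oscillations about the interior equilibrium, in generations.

T ≈ 25.3 generations

Here r = 1.14 and m = 0.0541, so r·m = 0.0617.
ω = √0.0617 = 0.248 per generation, hence T = 2π/ω ≈ 25.3 generations.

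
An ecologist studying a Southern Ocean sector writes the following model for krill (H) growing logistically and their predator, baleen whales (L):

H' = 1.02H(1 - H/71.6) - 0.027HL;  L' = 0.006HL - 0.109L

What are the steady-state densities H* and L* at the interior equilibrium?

H* ≈ 18.2, L* ≈ 28.2

From dL/dt = 0 with L > 0: 0.006H* = 0.109, so H* = 18.2.
Substitute into dH/dt = 0: 1.02(1 - 18.2/71.6) = 0.027L*.
The bracket is 0.746, giving L* = 0.761/0.027 = 28.2.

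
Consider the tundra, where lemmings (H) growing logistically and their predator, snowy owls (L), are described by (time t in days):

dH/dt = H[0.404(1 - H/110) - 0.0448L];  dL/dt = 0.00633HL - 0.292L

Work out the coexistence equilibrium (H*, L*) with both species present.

H* ≈ 46.1, L* ≈ 5.24

From dL/dt = 0 with L > 0: 0.00633H* = 0.292, so H* = 46.1.
Substitute into dH/dt = 0: 0.404(1 - 46.1/110) = 0.0448L*.
The bracket is 0.581, giving L* = 0.235/0.0448 = 5.24.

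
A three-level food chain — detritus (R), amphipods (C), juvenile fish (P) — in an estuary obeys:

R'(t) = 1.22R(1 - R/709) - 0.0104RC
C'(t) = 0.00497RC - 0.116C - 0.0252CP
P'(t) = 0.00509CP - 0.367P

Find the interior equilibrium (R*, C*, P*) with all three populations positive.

From dP/dt = 0: 0.00509C* = 0.367, so C* = 72.1.
From dR/dt = 0: 1.22(1 - R*/709) = 0.0104·72.1, giving R* = 709·(1 - 0.615) = 273.
From dC/dt = 0: 0.00497·273 - 0.116 = 0.0252P*, so P* = 1.24/0.0252 = 49.3.

R* ≈ 273, C* ≈ 72.1, P* ≈ 49.3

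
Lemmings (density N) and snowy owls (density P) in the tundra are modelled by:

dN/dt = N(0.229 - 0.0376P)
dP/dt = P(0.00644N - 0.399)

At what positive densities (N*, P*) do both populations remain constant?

Set dP/dt = 0 with P > 0: 0.00644N - 0.399 = 0, so N* = 0.399/0.00644 = 62.
Set dN/dt = 0 with N > 0: 0.229 - 0.0376P = 0, so P* = 0.229/0.0376 = 6.09.

N* ≈ 62, P* ≈ 6.09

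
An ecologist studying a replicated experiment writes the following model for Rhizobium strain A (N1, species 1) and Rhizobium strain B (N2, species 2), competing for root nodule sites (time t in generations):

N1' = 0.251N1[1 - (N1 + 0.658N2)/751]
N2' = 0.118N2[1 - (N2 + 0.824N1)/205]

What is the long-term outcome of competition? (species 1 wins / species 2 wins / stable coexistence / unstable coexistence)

Compare the nullcline intercepts: K1/α12 = 751/0.658 = 1140 > K2 = 205; K2/α21 = 205/0.824 = 249 < K1 = 751.
Since the inequalities point opposite ways, species 1 can invade but species 2 cannot.

species 1 excludes species 2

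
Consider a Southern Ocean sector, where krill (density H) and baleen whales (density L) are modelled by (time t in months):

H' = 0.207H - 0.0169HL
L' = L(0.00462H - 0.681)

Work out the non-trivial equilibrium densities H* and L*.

H* ≈ 147, L* ≈ 12.2

Set dL/dt = 0 with L > 0: 0.00462H - 0.681 = 0, so H* = 0.681/0.00462 = 147.
Set dH/dt = 0 with H > 0: 0.207 - 0.0169L = 0, so L* = 0.207/0.0169 = 12.2.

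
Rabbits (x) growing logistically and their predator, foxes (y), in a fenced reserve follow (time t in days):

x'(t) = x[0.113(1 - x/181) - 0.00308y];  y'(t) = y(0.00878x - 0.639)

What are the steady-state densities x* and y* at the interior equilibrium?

x* ≈ 72.8, y* ≈ 21.9

From dy/dt = 0 with y > 0: 0.00878x* = 0.639, so x* = 72.8.
Substitute into dx/dt = 0: 0.113(1 - 72.8/181) = 0.00308y*.
The bracket is 0.598, giving y* = 0.0676/0.00308 = 21.9.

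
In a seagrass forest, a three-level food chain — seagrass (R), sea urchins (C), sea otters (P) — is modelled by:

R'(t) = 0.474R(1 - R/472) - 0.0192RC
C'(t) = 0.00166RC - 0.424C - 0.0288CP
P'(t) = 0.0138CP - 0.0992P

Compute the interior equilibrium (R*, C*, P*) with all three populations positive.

R* ≈ 335, C* ≈ 7.19, P* ≈ 4.56

From dP/dt = 0: 0.0138C* = 0.0992, so C* = 7.19.
From dR/dt = 0: 0.474(1 - R*/472) = 0.0192·7.19, giving R* = 472·(1 - 0.291) = 335.
From dC/dt = 0: 0.00166·335 - 0.424 = 0.0288P*, so P* = 0.131/0.0288 = 4.56.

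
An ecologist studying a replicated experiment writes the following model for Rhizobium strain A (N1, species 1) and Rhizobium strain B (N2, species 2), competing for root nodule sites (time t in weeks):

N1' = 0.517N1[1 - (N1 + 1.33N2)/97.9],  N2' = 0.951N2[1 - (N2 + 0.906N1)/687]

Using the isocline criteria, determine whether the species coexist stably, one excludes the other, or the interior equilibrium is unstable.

species 2 excludes species 1

Compare the nullcline intercepts: K1/α12 = 97.9/1.33 = 73.6 < K2 = 687; K2/α21 = 687/0.906 = 758 > K1 = 97.9.
Since the inequalities point opposite ways, species 2 can invade but species 1 cannot.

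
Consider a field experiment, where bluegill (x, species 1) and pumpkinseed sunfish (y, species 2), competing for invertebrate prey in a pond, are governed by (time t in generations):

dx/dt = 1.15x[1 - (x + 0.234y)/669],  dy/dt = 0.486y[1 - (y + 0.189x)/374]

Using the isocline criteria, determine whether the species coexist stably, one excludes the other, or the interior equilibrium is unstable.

Compare the nullcline intercepts: K1/α12 = 669/0.234 = 2860 > K2 = 374; K2/α21 = 374/0.189 = 1980 > K1 = 669.
Since both inequalities hold, each species can invade when rare, so the interior equilibrium is stable.

stable coexistence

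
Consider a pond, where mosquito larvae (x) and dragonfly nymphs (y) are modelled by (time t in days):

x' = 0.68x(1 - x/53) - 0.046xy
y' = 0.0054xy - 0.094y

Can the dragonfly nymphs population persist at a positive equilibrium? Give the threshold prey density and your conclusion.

The predator equation gives dy/dt > 0 only when x > 0.094/0.0054 = 17.4.
Without the predator, x → K = 53. Since 53 > 17.4, the predator can invade and persist.

Threshold x = 17.4; K > 17.4, so yes, the predator persists.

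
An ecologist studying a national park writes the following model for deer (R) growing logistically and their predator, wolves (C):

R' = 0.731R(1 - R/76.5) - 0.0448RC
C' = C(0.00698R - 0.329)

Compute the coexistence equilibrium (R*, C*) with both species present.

R* ≈ 47.1, C* ≈ 6.26

From dC/dt = 0 with C > 0: 0.00698R* = 0.329, so R* = 47.1.
Substitute into dR/dt = 0: 0.731(1 - 47.1/76.5) = 0.0448C*.
The bracket is 0.384, giving C* = 0.281/0.0448 = 6.26.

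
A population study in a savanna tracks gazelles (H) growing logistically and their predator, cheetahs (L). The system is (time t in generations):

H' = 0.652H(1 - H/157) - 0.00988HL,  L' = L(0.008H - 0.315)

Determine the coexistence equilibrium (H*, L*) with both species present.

From dL/dt = 0 with L > 0: 0.008H* = 0.315, so H* = 39.4.
Substitute into dH/dt = 0: 0.652(1 - 39.4/157) = 0.00988L*.
The bracket is 0.749, giving L* = 0.488/0.00988 = 49.4.

H* ≈ 39.4, L* ≈ 49.4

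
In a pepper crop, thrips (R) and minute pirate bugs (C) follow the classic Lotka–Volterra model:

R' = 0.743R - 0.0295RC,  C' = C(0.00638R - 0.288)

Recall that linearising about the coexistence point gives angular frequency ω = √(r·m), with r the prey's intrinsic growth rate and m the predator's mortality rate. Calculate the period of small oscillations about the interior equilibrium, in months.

Here r = 0.743 and m = 0.288, so r·m = 0.214.
ω = √0.214 = 0.463 per month, hence T = 2π/ω ≈ 13.6 months.

T ≈ 13.6 months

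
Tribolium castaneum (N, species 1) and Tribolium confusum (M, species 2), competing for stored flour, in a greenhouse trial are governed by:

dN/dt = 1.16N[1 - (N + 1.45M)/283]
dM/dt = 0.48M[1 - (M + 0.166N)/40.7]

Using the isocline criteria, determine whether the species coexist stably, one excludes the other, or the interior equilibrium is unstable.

Compare the nullcline intercepts: K1/α12 = 283/1.45 = 195 > K2 = 40.7; K2/α21 = 40.7/0.166 = 245 < K1 = 283.
Since the inequalities point opposite ways, species 1 can invade but species 2 cannot.

species 1 excludes species 2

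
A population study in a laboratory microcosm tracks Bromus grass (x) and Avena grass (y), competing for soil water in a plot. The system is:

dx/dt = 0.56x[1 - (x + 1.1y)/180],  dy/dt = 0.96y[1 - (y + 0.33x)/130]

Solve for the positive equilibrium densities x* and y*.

Setting both brackets to zero gives the nullclines x + 1.1y = 180 and 0.33x + y = 130.
Substituting y = 130 - 0.33x into the first: x(1 - 1.1·0.33) = 180 - 1.1·130.
So x* = 37/0.637 = 58.1, and then y* = 130 - 0.33·58.1 = 111.

x* ≈ 58.1, y* ≈ 111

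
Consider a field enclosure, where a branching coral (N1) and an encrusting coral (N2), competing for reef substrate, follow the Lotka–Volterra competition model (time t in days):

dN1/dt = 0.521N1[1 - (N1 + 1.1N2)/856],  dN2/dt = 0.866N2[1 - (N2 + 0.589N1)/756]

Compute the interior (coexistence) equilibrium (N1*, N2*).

N1* ≈ 69.3, N2* ≈ 715

Setting both brackets to zero gives the nullclines N1 + 1.1N2 = 856 and 0.589N1 + N2 = 756.
Substituting N2 = 756 - 0.589N1 into the first: N1(1 - 1.1·0.589) = 856 - 1.1·756.
So N1* = 24.4/0.352 = 69.3, and then N2* = 756 - 0.589·69.3 = 715.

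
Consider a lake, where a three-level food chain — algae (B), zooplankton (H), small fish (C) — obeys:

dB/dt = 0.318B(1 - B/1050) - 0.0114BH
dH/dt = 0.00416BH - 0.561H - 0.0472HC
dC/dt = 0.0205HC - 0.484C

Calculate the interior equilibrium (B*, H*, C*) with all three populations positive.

From dC/dt = 0: 0.0205H* = 0.484, so H* = 23.6.
From dB/dt = 0: 0.318(1 - B*/1050) = 0.0114·23.6, giving B* = 1050·(1 - 0.846) = 161.
From dH/dt = 0: 0.00416·161 - 0.561 = 0.0472C*, so C* = 0.11/0.0472 = 2.33.

B* ≈ 161, H* ≈ 23.6, C* ≈ 2.33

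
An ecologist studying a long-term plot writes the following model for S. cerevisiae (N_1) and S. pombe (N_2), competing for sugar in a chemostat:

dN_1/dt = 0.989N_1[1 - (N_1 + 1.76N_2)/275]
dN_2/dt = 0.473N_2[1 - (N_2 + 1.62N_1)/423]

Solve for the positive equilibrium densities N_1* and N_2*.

N_1* ≈ 254, N_2* ≈ 12.2

Setting both brackets to zero gives the nullclines N_1 + 1.76N_2 = 275 and 1.62N_1 + N_2 = 423.
Substituting N_2 = 423 - 1.62N_1 into the first: N_1(1 - 1.76·1.62) = 275 - 1.76·423.
So N_1* = -469/-1.85 = 254, and then N_2* = 423 - 1.62·254 = 12.2.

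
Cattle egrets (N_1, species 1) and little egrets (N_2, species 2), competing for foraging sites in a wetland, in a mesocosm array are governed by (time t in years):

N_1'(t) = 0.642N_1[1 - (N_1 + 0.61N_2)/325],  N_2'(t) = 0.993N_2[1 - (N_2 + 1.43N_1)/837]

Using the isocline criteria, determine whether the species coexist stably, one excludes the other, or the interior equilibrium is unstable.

Compare the nullcline intercepts: K1/α12 = 325/0.61 = 533 < K2 = 837; K2/α21 = 837/1.43 = 585 > K1 = 325.
Since the inequalities point opposite ways, species 2 can invade but species 1 cannot.

species 2 excludes species 1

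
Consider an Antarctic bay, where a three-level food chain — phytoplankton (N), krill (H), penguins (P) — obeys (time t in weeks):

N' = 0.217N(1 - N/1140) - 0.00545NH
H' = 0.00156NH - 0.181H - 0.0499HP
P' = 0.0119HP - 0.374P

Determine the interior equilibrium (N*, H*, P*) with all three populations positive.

From dP/dt = 0: 0.0119H* = 0.374, so H* = 31.4.
From dN/dt = 0: 0.217(1 - N*/1140) = 0.00545·31.4, giving N* = 1140·(1 - 0.789) = 240.
From dH/dt = 0: 0.00156·240 - 0.181 = 0.0499P*, so P* = 0.194/0.0499 = 3.88.

N* ≈ 240, H* ≈ 31.4, P* ≈ 3.88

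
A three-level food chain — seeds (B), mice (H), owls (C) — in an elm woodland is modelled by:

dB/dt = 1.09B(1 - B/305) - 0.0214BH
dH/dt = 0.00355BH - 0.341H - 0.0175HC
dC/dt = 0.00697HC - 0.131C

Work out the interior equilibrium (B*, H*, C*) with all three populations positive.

From dC/dt = 0: 0.00697H* = 0.131, so H* = 18.8.
From dB/dt = 0: 1.09(1 - B*/305) = 0.0214·18.8, giving B* = 305·(1 - 0.369) = 192.
From dH/dt = 0: 0.00355·192 - 0.341 = 0.0175C*, so C* = 0.342/0.0175 = 19.6.

B* ≈ 192, H* ≈ 18.8, C* ≈ 19.6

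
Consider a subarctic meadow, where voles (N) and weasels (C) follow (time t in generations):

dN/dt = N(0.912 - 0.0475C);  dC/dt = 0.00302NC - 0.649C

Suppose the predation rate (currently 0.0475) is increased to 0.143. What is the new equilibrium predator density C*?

At the interior fixed point, setting dN/dt = 0 with N > 0 fixes C* = (prey growth rate)/(NC coefficient) — independent of the other coefficients.
With the change, C* = 0.912/0.143 = 6.38; it falls from 19.2.

C* ≈ 6.38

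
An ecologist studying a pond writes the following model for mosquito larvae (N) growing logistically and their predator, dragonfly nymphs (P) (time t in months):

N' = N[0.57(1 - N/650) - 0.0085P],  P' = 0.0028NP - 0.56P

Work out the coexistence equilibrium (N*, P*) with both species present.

N* ≈ 200, P* ≈ 46.4

From dP/dt = 0 with P > 0: 0.0028N* = 0.56, so N* = 200.
Substitute into dN/dt = 0: 0.57(1 - 200/650) = 0.0085P*.
The bracket is 0.692, giving P* = 0.395/0.0085 = 46.4.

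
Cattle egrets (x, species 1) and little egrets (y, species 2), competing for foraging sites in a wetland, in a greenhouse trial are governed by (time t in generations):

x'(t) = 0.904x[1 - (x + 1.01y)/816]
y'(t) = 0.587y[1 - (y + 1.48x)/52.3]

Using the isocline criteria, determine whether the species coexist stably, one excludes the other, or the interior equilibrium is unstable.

species 1 excludes species 2

Compare the nullcline intercepts: K1/α12 = 816/1.01 = 808 > K2 = 52.3; K2/α21 = 52.3/1.48 = 35.3 < K1 = 816.
Since the inequalities point opposite ways, species 1 can invade but species 2 cannot.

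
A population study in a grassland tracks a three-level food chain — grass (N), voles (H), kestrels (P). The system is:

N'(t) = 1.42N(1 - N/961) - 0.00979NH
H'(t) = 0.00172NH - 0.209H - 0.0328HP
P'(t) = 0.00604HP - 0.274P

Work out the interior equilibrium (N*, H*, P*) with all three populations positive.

From dP/dt = 0: 0.00604H* = 0.274, so H* = 45.4.
From dN/dt = 0: 1.42(1 - N*/961) = 0.00979·45.4, giving N* = 961·(1 - 0.313) = 660.
From dH/dt = 0: 0.00172·660 - 0.209 = 0.0328P*, so P* = 0.927/0.0328 = 28.3.

N* ≈ 660, H* ≈ 45.4, P* ≈ 28.3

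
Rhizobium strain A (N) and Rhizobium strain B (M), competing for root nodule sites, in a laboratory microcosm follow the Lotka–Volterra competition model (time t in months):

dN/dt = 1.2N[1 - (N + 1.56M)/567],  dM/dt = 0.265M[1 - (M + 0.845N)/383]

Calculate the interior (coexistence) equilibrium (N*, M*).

N* ≈ 95.8, M* ≈ 302

Setting both brackets to zero gives the nullclines N + 1.56M = 567 and 0.845N + M = 383.
Substituting M = 383 - 0.845N into the first: N(1 - 1.56·0.845) = 567 - 1.56·383.
So N* = -30.5/-0.318 = 95.8, and then M* = 383 - 0.845·95.8 = 302.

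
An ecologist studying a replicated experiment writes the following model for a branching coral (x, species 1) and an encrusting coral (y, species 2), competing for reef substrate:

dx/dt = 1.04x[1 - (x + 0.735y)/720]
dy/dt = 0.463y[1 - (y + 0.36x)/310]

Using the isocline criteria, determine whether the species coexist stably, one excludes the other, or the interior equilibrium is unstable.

stable coexistence

Compare the nullcline intercepts: K1/α12 = 720/0.735 = 980 > K2 = 310; K2/α21 = 310/0.36 = 861 > K1 = 720.
Since both inequalities hold, each species can invade when rare, so the interior equilibrium is stable.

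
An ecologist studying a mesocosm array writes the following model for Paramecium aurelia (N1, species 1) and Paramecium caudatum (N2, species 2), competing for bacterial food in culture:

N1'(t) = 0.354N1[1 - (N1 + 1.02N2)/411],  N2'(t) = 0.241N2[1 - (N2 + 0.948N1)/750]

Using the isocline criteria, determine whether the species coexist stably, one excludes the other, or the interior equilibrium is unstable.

species 2 excludes species 1

Compare the nullcline intercepts: K1/α12 = 411/1.02 = 403 < K2 = 750; K2/α21 = 750/0.948 = 791 > K1 = 411.
Since the inequalities point opposite ways, species 2 can invade but species 1 cannot.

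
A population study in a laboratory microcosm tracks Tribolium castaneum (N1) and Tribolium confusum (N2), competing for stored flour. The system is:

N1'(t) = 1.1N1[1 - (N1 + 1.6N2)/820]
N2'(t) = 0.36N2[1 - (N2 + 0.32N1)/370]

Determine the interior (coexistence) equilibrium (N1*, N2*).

N1* ≈ 467, N2* ≈ 220

Setting both brackets to zero gives the nullclines N1 + 1.6N2 = 820 and 0.32N1 + N2 = 370.
Substituting N2 = 370 - 0.32N1 into the first: N1(1 - 1.6·0.32) = 820 - 1.6·370.
So N1* = 228/0.488 = 467, and then N2* = 370 - 0.32·467 = 220.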